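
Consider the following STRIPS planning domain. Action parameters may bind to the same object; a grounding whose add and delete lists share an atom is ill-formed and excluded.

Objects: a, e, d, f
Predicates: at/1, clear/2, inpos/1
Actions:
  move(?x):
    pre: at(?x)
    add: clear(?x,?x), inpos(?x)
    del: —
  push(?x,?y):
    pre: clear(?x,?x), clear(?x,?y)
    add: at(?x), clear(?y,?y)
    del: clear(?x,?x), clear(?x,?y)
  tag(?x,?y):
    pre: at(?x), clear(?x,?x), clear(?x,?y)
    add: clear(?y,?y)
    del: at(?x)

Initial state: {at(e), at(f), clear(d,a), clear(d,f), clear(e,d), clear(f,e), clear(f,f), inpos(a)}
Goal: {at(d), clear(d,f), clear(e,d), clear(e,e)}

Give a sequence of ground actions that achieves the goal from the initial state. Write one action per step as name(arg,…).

1. move(e)  →  {at(e), at(f), clear(d,a), clear(d,f), clear(e,d), clear(e,e), clear(f,e), clear(f,f), inpos(a), inpos(e)}
2. tag(e,d)  →  {at(f), clear(d,a), clear(d,d), clear(d,f), clear(e,d), clear(e,e), clear(f,e), clear(f,f), inpos(a), inpos(e)}
3. push(d,a)  →  {at(d), at(f), clear(a,a), clear(d,f), clear(e,d), clear(e,e), clear(f,e), clear(f,f), inpos(a), inpos(e)}

move(e); tag(e,d); push(d,a)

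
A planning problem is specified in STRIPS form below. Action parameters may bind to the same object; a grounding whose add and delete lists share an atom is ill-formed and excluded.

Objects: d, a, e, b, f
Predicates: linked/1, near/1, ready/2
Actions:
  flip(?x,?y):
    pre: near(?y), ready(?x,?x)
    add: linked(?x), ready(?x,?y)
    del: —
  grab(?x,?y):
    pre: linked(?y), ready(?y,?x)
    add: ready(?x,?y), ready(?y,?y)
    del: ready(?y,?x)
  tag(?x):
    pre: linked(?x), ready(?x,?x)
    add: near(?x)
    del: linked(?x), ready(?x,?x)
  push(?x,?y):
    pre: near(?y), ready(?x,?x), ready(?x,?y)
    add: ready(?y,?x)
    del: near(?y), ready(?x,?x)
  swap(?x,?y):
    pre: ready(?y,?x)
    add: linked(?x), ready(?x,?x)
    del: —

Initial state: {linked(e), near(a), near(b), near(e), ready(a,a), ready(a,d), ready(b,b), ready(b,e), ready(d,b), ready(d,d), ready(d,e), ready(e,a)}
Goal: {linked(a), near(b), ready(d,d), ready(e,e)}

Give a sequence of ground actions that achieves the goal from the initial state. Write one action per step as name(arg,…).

1. flip(a,a)  →  {linked(a), linked(e), near(a), near(b), near(e), ready(a,a), ready(a,d), ready(b,b), ready(b,e), ready(d,b), ready(d,d), ready(d,e), ready(e,a)}
2. grab(a,e)  →  {linked(a), linked(e), near(a), near(b), near(e), ready(a,a), ready(a,d), ready(a,e), ready(b,b), ready(b,e), ready(d,b), ready(d,d), ready(d,e), ready(e,e)}

flip(a,a); grab(a,e)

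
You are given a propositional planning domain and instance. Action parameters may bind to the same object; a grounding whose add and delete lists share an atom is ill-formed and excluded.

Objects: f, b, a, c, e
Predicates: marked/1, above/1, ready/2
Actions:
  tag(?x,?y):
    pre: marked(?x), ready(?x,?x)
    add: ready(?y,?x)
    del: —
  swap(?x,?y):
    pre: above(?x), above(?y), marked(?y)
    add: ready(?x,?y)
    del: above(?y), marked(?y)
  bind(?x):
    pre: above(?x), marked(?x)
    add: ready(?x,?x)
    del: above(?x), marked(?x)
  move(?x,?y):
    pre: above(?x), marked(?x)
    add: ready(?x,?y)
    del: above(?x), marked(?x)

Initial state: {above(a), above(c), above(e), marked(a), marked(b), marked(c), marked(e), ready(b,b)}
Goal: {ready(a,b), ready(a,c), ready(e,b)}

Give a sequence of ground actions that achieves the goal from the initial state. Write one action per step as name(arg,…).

1. tag(b,a)  →  {above(a), above(c), above(e), marked(a), marked(b), marked(c), marked(e), ready(a,b), ready(b,b)}
2. tag(b,e)  →  {above(a), above(c), above(e), marked(a), marked(b), marked(c), marked(e), ready(a,b), ready(b,b), ready(e,b)}
3. swap(a,c)  →  {above(a), above(e), marked(a), marked(b), marked(e), ready(a,b), ready(a,c), ready(b,b), ready(e,b)}

tag(b,a); tag(b,e); swap(a,c)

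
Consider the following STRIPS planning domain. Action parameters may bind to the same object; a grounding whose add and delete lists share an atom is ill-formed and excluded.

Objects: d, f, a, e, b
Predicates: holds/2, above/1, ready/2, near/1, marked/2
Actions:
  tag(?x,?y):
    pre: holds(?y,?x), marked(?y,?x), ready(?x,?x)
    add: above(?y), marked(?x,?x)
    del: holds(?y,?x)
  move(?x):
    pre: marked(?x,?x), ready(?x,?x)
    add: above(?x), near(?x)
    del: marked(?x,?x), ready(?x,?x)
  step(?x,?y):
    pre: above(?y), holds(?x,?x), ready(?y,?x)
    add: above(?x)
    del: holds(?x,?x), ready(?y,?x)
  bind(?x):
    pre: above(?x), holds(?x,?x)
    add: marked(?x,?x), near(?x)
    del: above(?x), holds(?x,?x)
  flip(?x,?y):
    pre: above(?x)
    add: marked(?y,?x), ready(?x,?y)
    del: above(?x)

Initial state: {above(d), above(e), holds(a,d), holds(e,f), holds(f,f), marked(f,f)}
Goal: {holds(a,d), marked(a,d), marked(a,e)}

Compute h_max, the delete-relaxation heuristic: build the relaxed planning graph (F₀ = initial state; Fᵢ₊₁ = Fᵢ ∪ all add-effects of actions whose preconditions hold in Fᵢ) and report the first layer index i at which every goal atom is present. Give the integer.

1

F0 = init (6 atoms)
F1 = F0 ∪ {marked(a,d), marked(a,e), marked(b,d), marked(b,e), marked(d,d), marked(d,e), marked(e,d), marked(e,e), marked(f,d), marked(f,e), ready(d,a), ready(d,b), ready(d,d), ready(d,e), ready(d,f), ready(e,a), ready(e,b), ready(e,d), ready(e,e), ready(e,f)}  (26 atoms)
goal ⊆ F1  ⇒  h_max = 1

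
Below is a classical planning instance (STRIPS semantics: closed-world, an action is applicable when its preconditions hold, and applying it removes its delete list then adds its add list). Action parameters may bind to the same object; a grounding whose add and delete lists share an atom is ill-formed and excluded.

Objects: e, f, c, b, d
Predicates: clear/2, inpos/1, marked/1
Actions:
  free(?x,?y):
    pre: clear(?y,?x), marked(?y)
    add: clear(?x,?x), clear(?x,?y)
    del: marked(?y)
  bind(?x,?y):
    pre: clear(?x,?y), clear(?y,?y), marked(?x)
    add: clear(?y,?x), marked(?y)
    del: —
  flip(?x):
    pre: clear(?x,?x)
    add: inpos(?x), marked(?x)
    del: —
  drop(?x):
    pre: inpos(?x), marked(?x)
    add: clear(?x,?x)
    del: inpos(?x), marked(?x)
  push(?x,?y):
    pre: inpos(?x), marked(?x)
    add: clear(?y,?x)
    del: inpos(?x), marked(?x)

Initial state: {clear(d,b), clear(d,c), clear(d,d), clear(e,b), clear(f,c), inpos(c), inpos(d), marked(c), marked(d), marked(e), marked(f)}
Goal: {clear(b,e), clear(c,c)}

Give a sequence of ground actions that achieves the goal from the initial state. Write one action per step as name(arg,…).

1. free(c,f)  →  {clear(c,c), clear(c,f), clear(d,b), clear(d,c), clear(d,d), clear(e,b), clear(f,c), inpos(c), inpos(d), marked(c), marked(d), marked(e)}
2. free(b,e)  →  {clear(b,b), clear(b,e), clear(c,c), clear(c,f), clear(d,b), clear(d,c), clear(d,d), clear(e,b), clear(f,c), inpos(c), inpos(d), marked(c), marked(d)}

free(c,f); free(b,e)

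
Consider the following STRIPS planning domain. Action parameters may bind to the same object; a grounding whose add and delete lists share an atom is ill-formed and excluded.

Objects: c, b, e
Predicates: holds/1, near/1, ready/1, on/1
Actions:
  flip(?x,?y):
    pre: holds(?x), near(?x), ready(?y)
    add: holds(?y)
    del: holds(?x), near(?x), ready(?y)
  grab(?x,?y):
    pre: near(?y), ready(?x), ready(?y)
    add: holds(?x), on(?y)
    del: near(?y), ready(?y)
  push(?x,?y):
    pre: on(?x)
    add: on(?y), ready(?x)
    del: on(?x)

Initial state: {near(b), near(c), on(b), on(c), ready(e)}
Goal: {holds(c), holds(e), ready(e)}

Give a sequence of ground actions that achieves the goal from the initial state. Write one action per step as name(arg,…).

push(c,b); grab(c,c); push(b,c); grab(e,b)

1. push(c,b)  →  {near(b), near(c), on(b), ready(c), ready(e)}
2. grab(c,c)  →  {holds(c), near(b), on(b), on(c), ready(e)}
3. push(b,c)  →  {holds(c), near(b), on(c), ready(b), ready(e)}
4. grab(e,b)  →  {holds(c), holds(e), on(b), on(c), ready(e)}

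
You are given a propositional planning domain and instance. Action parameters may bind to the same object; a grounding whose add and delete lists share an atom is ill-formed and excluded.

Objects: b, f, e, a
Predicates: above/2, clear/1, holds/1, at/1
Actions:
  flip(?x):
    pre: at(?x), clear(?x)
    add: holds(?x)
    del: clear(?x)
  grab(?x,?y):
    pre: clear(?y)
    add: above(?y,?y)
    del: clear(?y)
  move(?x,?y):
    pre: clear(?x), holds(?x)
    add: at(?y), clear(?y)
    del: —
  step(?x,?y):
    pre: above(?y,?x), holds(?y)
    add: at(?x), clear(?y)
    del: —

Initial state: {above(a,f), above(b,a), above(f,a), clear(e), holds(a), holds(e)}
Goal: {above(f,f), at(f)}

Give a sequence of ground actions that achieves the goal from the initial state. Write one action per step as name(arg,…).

move(e,f); grab(b,f)

1. move(e,f)  →  {above(a,f), above(b,a), above(f,a), at(f), clear(e), clear(f), holds(a), holds(e)}
2. grab(b,f)  →  {above(a,f), above(b,a), above(f,a), above(f,f), at(f), clear(e), holds(a), holds(e)}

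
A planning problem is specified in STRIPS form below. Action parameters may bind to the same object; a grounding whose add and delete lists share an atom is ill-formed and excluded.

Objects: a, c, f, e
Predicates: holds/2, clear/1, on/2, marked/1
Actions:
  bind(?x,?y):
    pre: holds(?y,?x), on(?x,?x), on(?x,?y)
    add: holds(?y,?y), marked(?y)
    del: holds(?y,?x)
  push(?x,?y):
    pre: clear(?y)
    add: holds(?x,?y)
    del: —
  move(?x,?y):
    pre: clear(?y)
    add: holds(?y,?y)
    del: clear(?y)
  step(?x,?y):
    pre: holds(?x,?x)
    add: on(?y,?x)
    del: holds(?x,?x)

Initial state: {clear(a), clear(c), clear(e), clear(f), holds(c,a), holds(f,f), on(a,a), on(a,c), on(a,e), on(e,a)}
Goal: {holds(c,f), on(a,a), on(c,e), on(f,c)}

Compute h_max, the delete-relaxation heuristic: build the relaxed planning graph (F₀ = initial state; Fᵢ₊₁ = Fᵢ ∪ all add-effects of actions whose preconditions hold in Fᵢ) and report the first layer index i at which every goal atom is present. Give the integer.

F0 = init (10 atoms)
F1 = F0 ∪ {holds(a,a), holds(a,c), holds(a,e), holds(a,f), holds(c,c), holds(c,e), holds(c,f), holds(e,a), holds(e,c), holds(e,e), holds(e,f), holds(f,a), holds(f,c), holds(f,e), marked(c), on(a,f), on(c,f), on(e,f), on(f,f)}  (29 atoms)
F2 = F1 ∪ {marked(e), marked(f), on(c,a), on(c,c), on(c,e), on(e,c), on(e,e), on(f,a), on(f,c), on(f,e)}  (39 atoms)
goal ⊆ F2  ⇒  h_max = 2

2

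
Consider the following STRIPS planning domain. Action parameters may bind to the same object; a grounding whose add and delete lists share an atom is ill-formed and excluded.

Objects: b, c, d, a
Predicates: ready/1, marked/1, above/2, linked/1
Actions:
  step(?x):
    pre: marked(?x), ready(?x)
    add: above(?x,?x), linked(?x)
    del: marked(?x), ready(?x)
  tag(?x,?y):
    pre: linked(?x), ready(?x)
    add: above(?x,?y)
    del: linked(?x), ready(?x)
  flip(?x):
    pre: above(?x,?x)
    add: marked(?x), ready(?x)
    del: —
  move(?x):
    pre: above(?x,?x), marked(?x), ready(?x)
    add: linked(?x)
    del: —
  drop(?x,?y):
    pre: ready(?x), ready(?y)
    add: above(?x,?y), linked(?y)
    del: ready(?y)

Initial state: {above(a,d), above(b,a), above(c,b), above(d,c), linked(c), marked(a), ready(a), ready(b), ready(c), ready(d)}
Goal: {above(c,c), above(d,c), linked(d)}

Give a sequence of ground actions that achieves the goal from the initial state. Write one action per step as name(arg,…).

tag(c,c); drop(b,d)

1. tag(c,c)  →  {above(a,d), above(b,a), above(c,b), above(c,c), above(d,c), marked(a), ready(a), ready(b), ready(d)}
2. drop(b,d)  →  {above(a,d), above(b,a), above(b,d), above(c,b), above(c,c), above(d,c), linked(d), marked(a), ready(a), ready(b)}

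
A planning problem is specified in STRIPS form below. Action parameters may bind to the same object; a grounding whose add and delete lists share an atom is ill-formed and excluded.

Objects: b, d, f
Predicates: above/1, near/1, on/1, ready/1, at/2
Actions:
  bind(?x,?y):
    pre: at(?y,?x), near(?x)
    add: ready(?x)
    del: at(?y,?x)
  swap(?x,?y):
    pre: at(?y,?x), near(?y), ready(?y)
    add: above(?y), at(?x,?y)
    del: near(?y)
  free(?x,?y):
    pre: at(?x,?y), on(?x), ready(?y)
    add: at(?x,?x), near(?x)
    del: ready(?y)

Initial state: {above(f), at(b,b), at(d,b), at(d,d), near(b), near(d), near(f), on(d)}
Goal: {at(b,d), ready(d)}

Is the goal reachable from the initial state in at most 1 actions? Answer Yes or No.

No

1. bind(d,d)  →  {above(f), at(b,b), at(d,b), near(b), near(d), near(f), on(d), ready(d)}
2. swap(b,d)  →  {above(d), above(f), at(b,b), at(b,d), at(d,b), near(b), near(f), on(d), ready(d)}
optimal plan length = 2; 2 > 1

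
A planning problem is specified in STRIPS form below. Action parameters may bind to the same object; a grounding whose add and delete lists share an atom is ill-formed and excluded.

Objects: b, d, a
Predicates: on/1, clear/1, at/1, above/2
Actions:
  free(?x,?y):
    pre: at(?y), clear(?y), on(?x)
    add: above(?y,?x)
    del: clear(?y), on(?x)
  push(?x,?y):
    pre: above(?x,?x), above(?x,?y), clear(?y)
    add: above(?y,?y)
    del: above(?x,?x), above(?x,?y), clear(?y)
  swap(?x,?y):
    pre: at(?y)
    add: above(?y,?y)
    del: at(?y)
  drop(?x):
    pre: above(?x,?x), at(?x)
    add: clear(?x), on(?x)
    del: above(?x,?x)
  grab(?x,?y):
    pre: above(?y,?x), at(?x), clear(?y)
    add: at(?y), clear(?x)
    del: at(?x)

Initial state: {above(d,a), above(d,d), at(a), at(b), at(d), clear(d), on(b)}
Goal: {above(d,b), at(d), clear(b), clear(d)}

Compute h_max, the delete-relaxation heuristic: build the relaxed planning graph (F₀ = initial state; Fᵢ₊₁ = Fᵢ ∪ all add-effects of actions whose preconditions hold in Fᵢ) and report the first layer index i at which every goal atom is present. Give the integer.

2

F0 = init (7 atoms)
F1 = F0 ∪ {above(a,a), above(b,b), above(d,b), clear(a), on(d)}  (12 atoms)
F2 = F1 ∪ {above(a,b), above(a,d), clear(b), on(a)}  (16 atoms)
goal ⊆ F2  ⇒  h_max = 2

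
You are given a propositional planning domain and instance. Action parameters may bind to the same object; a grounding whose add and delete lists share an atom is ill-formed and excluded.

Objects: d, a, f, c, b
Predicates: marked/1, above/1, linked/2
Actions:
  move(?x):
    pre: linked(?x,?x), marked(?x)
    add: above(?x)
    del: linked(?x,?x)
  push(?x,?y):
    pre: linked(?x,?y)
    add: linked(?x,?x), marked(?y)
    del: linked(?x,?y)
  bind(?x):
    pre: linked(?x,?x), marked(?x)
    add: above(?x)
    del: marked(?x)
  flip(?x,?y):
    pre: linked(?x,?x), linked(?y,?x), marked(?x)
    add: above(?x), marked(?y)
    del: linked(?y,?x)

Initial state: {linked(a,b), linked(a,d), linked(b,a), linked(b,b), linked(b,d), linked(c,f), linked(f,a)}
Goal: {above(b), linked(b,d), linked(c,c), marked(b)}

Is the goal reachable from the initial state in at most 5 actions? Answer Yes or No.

Yes

1. push(a,b)  →  {linked(a,a), linked(a,d), linked(b,a), linked(b,b), linked(b,d), linked(c,f), linked(f,a), marked(b)}
2. move(b)  →  {above(b), linked(a,a), linked(a,d), linked(b,a), linked(b,d), linked(c,f), linked(f,a), marked(b)}
3. push(c,f)  →  {above(b), linked(a,a), linked(a,d), linked(b,a), linked(b,d), linked(c,c), linked(f,a), marked(b), marked(f)}
optimal plan length = 3; 3 ≤ 5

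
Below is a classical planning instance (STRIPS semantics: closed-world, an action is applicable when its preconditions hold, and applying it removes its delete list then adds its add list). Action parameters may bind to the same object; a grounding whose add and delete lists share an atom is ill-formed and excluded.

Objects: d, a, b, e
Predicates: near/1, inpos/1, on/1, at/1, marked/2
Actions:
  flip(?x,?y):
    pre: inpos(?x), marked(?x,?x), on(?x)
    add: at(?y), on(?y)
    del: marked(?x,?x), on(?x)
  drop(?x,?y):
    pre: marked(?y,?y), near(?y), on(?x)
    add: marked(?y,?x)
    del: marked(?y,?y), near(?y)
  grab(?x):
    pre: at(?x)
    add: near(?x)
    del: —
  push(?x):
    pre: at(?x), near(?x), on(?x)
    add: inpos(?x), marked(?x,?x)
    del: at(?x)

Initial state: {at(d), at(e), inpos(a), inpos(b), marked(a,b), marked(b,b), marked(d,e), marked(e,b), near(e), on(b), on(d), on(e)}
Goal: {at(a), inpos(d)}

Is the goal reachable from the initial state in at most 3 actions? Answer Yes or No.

1. flip(b,a)  →  {at(a), at(d), at(e), inpos(a), inpos(b), marked(a,b), marked(d,e), marked(e,b), near(e), on(a), on(d), on(e)}
2. grab(d)  →  {at(a), at(d), at(e), inpos(a), inpos(b), marked(a,b), marked(d,e), marked(e,b), near(d), near(e), on(a), on(d), on(e)}
3. push(d)  →  {at(a), at(e), inpos(a), inpos(b), inpos(d), marked(a,b), marked(d,d), marked(d,e), marked(e,b), near(d), near(e), on(a), on(d), on(e)}
optimal plan length = 3; 3 ≤ 3

Yes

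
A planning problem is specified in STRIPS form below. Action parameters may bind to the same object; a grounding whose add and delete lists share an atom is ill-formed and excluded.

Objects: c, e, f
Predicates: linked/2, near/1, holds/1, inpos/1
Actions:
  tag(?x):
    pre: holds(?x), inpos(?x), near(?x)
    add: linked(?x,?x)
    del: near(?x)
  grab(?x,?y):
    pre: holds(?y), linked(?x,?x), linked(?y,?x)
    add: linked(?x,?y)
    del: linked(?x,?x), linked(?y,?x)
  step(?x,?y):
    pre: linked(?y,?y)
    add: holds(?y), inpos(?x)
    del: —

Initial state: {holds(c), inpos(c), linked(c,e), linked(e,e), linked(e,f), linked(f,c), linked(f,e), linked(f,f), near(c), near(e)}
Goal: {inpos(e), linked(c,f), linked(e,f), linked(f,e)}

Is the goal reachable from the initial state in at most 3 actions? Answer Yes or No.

1. tag(c)  →  {holds(c), inpos(c), linked(c,c), linked(c,e), linked(e,e), linked(e,f), linked(f,c), linked(f,e), linked(f,f), near(e)}
2. step(e,f)  →  {holds(c), holds(f), inpos(c), inpos(e), linked(c,c), linked(c,e), linked(e,e), linked(e,f), linked(f,c), linked(f,e), linked(f,f), near(e)}
3. grab(c,f)  →  {holds(c), holds(f), inpos(c), inpos(e), linked(c,e), linked(c,f), linked(e,e), linked(e,f), linked(f,e), linked(f,f), near(e)}
optimal plan length = 3; 3 ≤ 3

Yes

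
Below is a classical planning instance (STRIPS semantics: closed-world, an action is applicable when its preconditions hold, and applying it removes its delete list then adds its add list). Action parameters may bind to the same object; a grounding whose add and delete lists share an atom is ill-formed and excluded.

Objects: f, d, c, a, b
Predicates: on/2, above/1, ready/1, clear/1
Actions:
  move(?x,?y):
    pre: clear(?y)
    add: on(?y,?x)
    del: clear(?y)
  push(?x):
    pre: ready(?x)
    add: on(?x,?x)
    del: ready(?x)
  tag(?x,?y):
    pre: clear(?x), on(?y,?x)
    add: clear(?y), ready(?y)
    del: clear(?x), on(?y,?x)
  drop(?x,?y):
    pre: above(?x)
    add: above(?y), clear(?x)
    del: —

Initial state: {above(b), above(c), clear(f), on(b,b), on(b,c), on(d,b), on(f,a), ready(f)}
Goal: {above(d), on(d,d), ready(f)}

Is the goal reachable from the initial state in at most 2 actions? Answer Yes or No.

No

1. drop(c,d)  →  {above(b), above(c), above(d), clear(c), clear(f), on(b,b), on(b,c), on(d,b), on(f,a), ready(f)}
2. drop(d,f)  →  {above(b), above(c), above(d), above(f), clear(c), clear(d), clear(f), on(b,b), on(b,c), on(d,b), on(f,a), ready(f)}
3. move(d,d)  →  {above(b), above(c), above(d), above(f), clear(c), clear(f), on(b,b), on(b,c), on(d,b), on(d,d), on(f,a), ready(f)}
optimal plan length = 3; 3 > 2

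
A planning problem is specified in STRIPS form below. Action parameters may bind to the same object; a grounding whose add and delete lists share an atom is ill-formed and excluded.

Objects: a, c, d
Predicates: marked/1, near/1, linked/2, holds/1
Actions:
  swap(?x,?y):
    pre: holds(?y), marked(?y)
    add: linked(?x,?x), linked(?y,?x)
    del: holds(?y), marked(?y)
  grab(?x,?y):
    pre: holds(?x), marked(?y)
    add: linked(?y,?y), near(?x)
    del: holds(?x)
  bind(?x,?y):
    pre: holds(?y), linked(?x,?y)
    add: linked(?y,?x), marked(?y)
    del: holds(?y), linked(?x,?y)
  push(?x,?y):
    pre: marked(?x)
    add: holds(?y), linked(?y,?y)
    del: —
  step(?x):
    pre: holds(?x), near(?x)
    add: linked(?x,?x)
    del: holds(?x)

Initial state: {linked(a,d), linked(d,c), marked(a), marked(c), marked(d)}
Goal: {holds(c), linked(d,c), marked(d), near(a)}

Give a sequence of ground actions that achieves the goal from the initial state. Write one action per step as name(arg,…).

push(a,a); grab(a,a); push(a,c)

1. push(a,a)  →  {holds(a), linked(a,a), linked(a,d), linked(d,c), marked(a), marked(c), marked(d)}
2. grab(a,a)  →  {linked(a,a), linked(a,d), linked(d,c), marked(a), marked(c), marked(d), near(a)}
3. push(a,c)  →  {holds(c), linked(a,a), linked(a,d), linked(c,c), linked(d,c), marked(a), marked(c), marked(d), near(a)}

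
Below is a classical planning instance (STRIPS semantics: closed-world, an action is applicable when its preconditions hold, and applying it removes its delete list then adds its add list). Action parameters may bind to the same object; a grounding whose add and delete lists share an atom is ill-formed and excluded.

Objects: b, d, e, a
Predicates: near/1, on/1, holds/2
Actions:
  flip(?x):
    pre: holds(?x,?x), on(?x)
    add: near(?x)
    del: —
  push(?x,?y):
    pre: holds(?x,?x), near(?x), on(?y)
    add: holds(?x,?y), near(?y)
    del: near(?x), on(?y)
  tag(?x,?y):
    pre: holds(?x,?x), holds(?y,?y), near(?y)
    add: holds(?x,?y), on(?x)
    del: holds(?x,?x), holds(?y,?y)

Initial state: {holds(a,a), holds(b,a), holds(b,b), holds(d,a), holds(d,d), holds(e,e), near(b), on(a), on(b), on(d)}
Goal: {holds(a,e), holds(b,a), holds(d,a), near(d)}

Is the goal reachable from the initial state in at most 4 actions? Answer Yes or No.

1. flip(d)  →  {holds(a,a), holds(b,a), holds(b,b), holds(d,a), holds(d,d), holds(e,e), near(b), near(d), on(a), on(b), on(d)}
2. flip(a)  →  {holds(a,a), holds(b,a), holds(b,b), holds(d,a), holds(d,d), holds(e,e), near(a), near(b), near(d), on(a), on(b), on(d)}
3. tag(e,b)  →  {holds(a,a), holds(b,a), holds(d,a), holds(d,d), holds(e,b), near(a), near(b), near(d), on(a), on(b), on(d), on(e)}
4. push(a,e)  →  {holds(a,a), holds(a,e), holds(b,a), holds(d,a), holds(d,d), holds(e,b), near(b), near(d), near(e), on(a), on(b), on(d)}
optimal plan length = 4; 4 ≤ 4

Yes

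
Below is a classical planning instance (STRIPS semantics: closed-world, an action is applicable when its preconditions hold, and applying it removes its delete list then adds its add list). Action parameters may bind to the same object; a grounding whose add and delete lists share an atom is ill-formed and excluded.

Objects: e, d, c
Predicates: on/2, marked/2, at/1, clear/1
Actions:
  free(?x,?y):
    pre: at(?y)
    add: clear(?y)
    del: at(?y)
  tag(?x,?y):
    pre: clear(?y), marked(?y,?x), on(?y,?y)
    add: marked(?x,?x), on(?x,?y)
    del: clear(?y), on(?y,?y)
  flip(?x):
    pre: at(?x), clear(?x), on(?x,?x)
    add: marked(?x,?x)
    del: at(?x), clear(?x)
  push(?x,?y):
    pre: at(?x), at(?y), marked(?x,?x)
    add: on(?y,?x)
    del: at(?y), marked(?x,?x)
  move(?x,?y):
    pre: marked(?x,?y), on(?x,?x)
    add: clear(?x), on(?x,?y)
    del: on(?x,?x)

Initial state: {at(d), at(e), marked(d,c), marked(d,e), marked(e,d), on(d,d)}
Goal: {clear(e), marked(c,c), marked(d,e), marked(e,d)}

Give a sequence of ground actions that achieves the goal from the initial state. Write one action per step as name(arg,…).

1. free(e,e)  →  {at(d), clear(e), marked(d,c), marked(d,e), marked(e,d), on(d,d)}
2. free(e,d)  →  {clear(d), clear(e), marked(d,c), marked(d,e), marked(e,d), on(d,d)}
3. tag(c,d)  →  {clear(e), marked(c,c), marked(d,c), marked(d,e), marked(e,d), on(c,d)}

free(e,e); free(e,d); tag(c,d)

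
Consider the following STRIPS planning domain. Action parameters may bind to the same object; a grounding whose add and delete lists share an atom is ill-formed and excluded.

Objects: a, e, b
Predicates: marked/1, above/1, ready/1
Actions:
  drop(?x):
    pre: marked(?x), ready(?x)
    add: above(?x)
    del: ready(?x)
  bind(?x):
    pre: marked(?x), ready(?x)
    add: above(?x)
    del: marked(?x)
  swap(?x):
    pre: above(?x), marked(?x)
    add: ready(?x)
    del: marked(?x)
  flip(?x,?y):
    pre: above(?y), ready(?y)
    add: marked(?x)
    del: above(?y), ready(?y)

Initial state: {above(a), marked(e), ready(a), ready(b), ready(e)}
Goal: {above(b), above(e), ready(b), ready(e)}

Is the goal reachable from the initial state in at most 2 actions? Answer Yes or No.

No

1. bind(e)  →  {above(a), above(e), ready(a), ready(b), ready(e)}
2. flip(b,a)  →  {above(e), marked(b), ready(b), ready(e)}
3. bind(b)  →  {above(b), above(e), ready(b), ready(e)}
optimal plan length = 3; 3 > 2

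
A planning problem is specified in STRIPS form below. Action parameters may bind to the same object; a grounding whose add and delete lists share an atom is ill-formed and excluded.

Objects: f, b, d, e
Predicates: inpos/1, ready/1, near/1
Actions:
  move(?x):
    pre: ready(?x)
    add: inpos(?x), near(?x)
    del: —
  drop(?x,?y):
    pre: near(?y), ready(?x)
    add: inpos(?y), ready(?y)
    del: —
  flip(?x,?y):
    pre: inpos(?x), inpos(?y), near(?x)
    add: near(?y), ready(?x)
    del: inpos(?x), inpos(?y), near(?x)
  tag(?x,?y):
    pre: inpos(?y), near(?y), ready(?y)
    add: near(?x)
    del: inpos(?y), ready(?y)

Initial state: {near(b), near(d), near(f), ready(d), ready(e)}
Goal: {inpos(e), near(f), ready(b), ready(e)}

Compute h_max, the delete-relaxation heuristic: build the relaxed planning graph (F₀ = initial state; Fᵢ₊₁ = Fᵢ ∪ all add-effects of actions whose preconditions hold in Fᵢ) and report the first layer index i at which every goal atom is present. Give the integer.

1

F0 = init (5 atoms)
F1 = F0 ∪ {inpos(b), inpos(d), inpos(e), inpos(f), near(e), ready(b), ready(f)}  (12 atoms)
goal ⊆ F1  ⇒  h_max = 1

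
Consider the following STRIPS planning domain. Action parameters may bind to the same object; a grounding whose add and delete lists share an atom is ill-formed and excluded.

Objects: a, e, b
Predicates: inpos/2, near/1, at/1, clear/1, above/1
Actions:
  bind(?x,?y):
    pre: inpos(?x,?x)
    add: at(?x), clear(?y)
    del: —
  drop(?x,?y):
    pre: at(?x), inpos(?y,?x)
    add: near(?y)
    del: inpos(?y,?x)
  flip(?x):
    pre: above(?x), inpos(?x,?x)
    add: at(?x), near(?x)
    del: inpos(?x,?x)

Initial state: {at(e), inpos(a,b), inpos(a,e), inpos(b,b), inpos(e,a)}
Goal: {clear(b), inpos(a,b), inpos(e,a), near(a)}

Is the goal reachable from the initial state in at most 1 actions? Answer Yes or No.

No

1. bind(b,b)  →  {at(b), at(e), clear(b), inpos(a,b), inpos(a,e), inpos(b,b), inpos(e,a)}
2. drop(e,a)  →  {at(b), at(e), clear(b), inpos(a,b), inpos(b,b), inpos(e,a), near(a)}
optimal plan length = 2; 2 > 1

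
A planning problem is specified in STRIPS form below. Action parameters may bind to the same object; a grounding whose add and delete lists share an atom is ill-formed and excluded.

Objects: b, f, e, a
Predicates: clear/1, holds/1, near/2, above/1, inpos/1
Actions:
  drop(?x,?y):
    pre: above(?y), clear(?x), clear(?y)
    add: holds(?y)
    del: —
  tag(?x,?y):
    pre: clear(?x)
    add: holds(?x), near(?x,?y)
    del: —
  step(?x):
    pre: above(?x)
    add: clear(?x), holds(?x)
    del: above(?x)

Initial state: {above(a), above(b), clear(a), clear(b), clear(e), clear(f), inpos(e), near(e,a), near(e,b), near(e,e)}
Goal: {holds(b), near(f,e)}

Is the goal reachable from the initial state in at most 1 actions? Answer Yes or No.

1. drop(b,b)  →  {above(a), above(b), clear(a), clear(b), clear(e), clear(f), holds(b), inpos(e), near(e,a), near(e,b), near(e,e)}
2. tag(f,e)  →  {above(a), above(b), clear(a), clear(b), clear(e), clear(f), holds(b), holds(f), inpos(e), near(e,a), near(e,b), near(e,e), near(f,e)}
optimal plan length = 2; 2 > 1

No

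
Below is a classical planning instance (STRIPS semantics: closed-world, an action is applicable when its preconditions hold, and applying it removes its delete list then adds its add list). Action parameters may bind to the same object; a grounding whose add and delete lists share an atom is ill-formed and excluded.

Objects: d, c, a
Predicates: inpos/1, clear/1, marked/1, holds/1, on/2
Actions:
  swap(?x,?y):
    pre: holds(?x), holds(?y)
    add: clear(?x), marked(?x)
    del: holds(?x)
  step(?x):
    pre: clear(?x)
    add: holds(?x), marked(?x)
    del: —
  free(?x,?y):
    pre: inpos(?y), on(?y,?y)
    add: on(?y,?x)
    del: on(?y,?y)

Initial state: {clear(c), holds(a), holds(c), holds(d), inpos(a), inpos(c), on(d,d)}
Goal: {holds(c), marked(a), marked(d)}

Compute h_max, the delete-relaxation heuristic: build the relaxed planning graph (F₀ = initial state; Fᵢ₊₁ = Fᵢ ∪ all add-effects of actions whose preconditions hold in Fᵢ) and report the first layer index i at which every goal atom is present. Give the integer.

F0 = init (7 atoms)
F1 = F0 ∪ {clear(a), clear(d), marked(a), marked(c), marked(d)}  (12 atoms)
goal ⊆ F1  ⇒  h_max = 1

1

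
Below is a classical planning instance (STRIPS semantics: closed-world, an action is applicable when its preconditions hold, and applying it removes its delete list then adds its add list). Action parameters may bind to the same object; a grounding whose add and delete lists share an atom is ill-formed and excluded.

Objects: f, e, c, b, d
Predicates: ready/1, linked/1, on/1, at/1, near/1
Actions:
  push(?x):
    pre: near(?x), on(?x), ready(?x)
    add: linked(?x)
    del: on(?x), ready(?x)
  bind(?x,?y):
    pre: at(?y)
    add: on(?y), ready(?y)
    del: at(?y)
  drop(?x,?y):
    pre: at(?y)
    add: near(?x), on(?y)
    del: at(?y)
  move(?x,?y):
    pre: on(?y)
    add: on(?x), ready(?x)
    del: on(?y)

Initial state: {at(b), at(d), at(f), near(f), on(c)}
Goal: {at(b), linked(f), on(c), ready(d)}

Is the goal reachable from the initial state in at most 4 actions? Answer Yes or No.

1. bind(f,f)  →  {at(b), at(d), near(f), on(c), on(f), ready(f)}
2. push(f)  →  {at(b), at(d), linked(f), near(f), on(c)}
3. bind(f,d)  →  {at(b), linked(f), near(f), on(c), on(d), ready(d)}
optimal plan length = 3; 3 ≤ 4

Yes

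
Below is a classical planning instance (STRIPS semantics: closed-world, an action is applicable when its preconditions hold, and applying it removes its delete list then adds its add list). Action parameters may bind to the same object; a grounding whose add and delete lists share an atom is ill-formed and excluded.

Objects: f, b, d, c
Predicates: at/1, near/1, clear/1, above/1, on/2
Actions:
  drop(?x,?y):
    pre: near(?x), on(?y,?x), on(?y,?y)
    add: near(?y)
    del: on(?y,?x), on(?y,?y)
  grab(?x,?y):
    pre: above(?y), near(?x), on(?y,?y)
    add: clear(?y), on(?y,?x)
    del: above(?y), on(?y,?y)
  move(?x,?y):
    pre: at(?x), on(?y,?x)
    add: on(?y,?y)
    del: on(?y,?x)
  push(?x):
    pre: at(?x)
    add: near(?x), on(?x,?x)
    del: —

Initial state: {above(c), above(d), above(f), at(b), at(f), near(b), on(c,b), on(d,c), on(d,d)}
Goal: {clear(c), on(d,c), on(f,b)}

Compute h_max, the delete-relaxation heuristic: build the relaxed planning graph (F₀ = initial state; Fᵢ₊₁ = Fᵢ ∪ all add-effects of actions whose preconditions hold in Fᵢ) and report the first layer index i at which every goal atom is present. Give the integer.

2

F0 = init (9 atoms)
F1 = F0 ∪ {clear(d), near(f), on(b,b), on(c,c), on(d,b), on(f,f)}  (15 atoms)
F2 = F1 ∪ {clear(c), clear(f), near(c), near(d), on(c,f), on(d,f), on(f,b)}  (22 atoms)
goal ⊆ F2  ⇒  h_max = 2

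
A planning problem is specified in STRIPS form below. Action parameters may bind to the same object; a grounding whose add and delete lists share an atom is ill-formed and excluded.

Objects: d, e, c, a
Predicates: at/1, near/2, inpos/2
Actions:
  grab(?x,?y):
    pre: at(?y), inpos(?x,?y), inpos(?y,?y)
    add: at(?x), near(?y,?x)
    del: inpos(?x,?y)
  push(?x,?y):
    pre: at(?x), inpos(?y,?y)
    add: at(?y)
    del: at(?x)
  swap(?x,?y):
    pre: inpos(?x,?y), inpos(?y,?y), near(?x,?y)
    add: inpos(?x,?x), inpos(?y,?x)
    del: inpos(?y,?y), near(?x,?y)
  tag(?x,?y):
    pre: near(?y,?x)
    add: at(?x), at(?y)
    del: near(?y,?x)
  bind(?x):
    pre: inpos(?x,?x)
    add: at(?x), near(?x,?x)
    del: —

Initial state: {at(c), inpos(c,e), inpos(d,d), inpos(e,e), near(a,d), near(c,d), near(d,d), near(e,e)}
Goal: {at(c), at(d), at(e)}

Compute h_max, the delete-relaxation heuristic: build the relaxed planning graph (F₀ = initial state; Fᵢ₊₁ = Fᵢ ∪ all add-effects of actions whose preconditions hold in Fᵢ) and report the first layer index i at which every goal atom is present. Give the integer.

1

F0 = init (8 atoms)
F1 = F0 ∪ {at(a), at(d), at(e)}  (11 atoms)
goal ⊆ F1  ⇒  h_max = 1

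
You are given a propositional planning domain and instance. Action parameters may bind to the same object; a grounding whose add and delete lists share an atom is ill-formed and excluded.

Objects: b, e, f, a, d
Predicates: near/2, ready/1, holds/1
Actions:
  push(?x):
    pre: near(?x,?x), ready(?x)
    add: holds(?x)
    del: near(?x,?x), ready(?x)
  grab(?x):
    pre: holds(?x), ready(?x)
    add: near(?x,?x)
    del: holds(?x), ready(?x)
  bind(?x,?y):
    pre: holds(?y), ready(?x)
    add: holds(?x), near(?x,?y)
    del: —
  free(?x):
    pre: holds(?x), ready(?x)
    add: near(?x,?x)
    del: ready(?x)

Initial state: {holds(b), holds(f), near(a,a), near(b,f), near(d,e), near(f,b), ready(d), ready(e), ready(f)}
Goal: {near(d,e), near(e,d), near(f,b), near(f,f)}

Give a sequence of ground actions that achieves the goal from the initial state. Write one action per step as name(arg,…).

grab(f); bind(d,b); bind(e,d)

1. grab(f)  →  {holds(b), near(a,a), near(b,f), near(d,e), near(f,b), near(f,f), ready(d), ready(e)}
2. bind(d,b)  →  {holds(b), holds(d), near(a,a), near(b,f), near(d,b), near(d,e), near(f,b), near(f,f), ready(d), ready(e)}
3. bind(e,d)  →  {holds(b), holds(d), holds(e), near(a,a), near(b,f), near(d,b), near(d,e), near(e,d), near(f,b), near(f,f), ready(d), ready(e)}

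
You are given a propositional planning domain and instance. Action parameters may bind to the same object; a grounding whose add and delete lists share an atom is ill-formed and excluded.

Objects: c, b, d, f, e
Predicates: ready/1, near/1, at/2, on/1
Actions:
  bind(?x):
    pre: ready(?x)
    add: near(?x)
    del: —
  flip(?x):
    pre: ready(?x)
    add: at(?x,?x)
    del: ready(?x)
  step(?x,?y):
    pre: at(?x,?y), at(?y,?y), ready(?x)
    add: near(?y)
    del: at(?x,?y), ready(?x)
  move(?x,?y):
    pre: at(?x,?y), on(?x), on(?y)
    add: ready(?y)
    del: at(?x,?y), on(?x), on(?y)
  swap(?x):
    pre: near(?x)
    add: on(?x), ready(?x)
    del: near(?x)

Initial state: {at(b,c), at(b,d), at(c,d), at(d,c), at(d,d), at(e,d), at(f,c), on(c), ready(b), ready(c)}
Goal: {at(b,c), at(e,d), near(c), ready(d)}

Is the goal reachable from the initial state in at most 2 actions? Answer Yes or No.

1. bind(c)  →  {at(b,c), at(b,d), at(c,d), at(d,c), at(d,d), at(e,d), at(f,c), near(c), on(c), ready(b), ready(c)}
2. step(c,d)  →  {at(b,c), at(b,d), at(d,c), at(d,d), at(e,d), at(f,c), near(c), near(d), on(c), ready(b)}
3. swap(d)  →  {at(b,c), at(b,d), at(d,c), at(d,d), at(e,d), at(f,c), near(c), on(c), on(d), ready(b), ready(d)}
optimal plan length = 3; 3 > 2

No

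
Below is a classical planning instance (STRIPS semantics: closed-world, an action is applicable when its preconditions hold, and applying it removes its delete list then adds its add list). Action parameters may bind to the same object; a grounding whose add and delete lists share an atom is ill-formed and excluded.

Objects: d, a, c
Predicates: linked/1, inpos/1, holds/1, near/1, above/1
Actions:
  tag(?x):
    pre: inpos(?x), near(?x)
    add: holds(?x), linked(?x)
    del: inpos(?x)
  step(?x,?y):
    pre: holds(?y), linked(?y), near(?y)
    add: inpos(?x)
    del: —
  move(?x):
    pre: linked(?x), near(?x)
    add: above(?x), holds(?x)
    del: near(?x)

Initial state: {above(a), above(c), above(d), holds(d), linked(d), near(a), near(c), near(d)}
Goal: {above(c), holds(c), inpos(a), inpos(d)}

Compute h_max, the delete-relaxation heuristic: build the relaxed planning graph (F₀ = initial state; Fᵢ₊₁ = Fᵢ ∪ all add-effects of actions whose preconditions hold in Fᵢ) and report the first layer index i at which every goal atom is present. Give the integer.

2

F0 = init (8 atoms)
F1 = F0 ∪ {inpos(a), inpos(c), inpos(d)}  (11 atoms)
F2 = F1 ∪ {holds(a), holds(c), linked(a), linked(c)}  (15 atoms)
goal ⊆ F2  ⇒  h_max = 2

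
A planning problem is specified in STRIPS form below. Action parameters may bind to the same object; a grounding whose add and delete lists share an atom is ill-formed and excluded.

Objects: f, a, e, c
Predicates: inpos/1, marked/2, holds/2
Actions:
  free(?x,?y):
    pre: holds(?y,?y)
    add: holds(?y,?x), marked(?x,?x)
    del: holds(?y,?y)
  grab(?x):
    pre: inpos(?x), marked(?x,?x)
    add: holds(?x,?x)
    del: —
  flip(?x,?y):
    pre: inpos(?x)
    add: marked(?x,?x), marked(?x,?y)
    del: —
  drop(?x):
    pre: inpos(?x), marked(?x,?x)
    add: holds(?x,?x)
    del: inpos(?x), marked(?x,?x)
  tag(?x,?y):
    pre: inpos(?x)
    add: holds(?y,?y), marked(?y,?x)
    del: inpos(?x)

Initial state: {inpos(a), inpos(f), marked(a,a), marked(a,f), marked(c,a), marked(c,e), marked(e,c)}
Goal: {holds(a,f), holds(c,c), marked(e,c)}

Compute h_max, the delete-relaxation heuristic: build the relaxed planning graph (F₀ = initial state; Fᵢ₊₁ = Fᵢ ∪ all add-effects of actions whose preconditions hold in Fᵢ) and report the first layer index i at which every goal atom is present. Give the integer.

F0 = init (7 atoms)
F1 = F0 ∪ {holds(a,a), holds(c,c), holds(e,e), holds(f,f), marked(a,c), marked(a,e), marked(c,f), marked(e,a), marked(e,f), marked(f,a), marked(f,c), marked(f,e), marked(f,f)}  (20 atoms)
F2 = F1 ∪ {holds(a,c), holds(a,e), holds(a,f), holds(c,a), holds(c,e), holds(c,f), holds(e,a), holds(e,c), holds(e,f), holds(f,a), holds(f,c), holds(f,e), marked(c,c), marked(e,e)}  (34 atoms)
goal ⊆ F2  ⇒  h_max = 2

2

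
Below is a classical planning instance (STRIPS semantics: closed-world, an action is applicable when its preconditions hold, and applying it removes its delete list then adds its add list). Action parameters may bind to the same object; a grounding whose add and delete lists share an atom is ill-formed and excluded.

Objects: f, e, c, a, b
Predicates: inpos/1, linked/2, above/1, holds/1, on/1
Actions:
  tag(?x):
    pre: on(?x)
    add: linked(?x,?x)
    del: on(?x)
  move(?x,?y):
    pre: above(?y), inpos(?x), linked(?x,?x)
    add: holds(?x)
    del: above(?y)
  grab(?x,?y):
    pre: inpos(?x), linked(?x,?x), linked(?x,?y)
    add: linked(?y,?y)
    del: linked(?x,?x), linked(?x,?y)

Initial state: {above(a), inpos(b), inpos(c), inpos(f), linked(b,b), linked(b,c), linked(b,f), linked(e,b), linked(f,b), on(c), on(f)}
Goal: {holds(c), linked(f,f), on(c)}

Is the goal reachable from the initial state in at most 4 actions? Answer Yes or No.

Yes

1. tag(f)  →  {above(a), inpos(b), inpos(c), inpos(f), linked(b,b), linked(b,c), linked(b,f), linked(e,b), linked(f,b), linked(f,f), on(c)}
2. grab(b,c)  →  {above(a), inpos(b), inpos(c), inpos(f), linked(b,f), linked(c,c), linked(e,b), linked(f,b), linked(f,f), on(c)}
3. move(c,a)  →  {holds(c), inpos(b), inpos(c), inpos(f), linked(b,f), linked(c,c), linked(e,b), linked(f,b), linked(f,f), on(c)}
optimal plan length = 3; 3 ≤ 4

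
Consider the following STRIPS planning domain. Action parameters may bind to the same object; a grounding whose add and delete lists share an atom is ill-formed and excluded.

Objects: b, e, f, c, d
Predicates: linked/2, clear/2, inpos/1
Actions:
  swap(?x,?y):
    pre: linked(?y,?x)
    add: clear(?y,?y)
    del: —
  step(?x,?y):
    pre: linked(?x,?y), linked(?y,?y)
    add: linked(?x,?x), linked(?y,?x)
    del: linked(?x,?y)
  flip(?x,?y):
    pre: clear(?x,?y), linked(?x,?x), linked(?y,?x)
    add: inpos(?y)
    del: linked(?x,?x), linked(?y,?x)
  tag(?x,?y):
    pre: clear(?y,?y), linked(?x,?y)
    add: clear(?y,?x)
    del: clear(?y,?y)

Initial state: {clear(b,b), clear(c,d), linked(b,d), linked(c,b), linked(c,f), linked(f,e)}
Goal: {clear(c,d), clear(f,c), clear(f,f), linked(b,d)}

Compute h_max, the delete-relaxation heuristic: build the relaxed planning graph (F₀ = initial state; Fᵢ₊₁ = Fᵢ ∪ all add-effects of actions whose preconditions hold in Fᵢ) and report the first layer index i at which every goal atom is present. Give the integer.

F0 = init (6 atoms)
F1 = F0 ∪ {clear(b,c), clear(c,c), clear(f,f)}  (9 atoms)
F2 = F1 ∪ {clear(f,c)}  (10 atoms)
goal ⊆ F2  ⇒  h_max = 2

2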